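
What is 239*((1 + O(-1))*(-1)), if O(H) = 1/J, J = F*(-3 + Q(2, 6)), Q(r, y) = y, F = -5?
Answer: -3346/15 ≈ -223.07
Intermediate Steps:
J = -15 (J = -5*(-3 + 6) = -5*3 = -15)
O(H) = -1/15 (O(H) = 1/(-15) = -1/15)
239*((1 + O(-1))*(-1)) = 239*((1 - 1/15)*(-1)) = 239*((14/15)*(-1)) = 239*(-14/15) = -3346/15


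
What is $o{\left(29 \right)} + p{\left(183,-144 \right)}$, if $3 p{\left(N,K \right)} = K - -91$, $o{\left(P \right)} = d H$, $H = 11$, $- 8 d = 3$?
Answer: $- \frac{523}{24} \approx -21.792$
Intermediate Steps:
$d = - \frac{3}{8}$ ($d = \left(- \frac{1}{8}\right) 3 = - \frac{3}{8} \approx -0.375$)
$o{\left(P \right)} = - \frac{33}{8}$ ($o{\left(P \right)} = \left(- \frac{3}{8}\right) 11 = - \frac{33}{8}$)
$p{\left(N,K \right)} = \frac{91}{3} + \frac{K}{3}$ ($p{\left(N,K \right)} = \frac{K - -91}{3} = \frac{K + 91}{3} = \frac{91 + K}{3} = \frac{91}{3} + \frac{K}{3}$)
$o{\left(29 \right)} + p{\left(183,-144 \right)} = - \frac{33}{8} + \left(\frac{91}{3} + \frac{1}{3} \left(-144\right)\right) = - \frac{33}{8} + \left(\frac{91}{3} - 48\right) = - \frac{33}{8} - \frac{53}{3} = - \frac{523}{24}$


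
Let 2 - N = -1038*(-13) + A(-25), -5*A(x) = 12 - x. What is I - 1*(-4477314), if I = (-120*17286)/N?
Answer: 301884313422/67423 ≈ 4.4775e+6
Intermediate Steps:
A(x) = -12/5 + x/5 (A(x) = -(12 - x)/5 = -12/5 + x/5)
N = -67423/5 (N = 2 - (-1038*(-13) + (-12/5 + (1/5)*(-25))) = 2 - (13494 + (-12/5 - 5)) = 2 - (13494 - 37/5) = 2 - 1*67433/5 = 2 - 67433/5 = -67423/5 ≈ -13485.)
I = 10371600/67423 (I = (-120*17286)/(-67423/5) = -2074320*(-5/67423) = 10371600/67423 ≈ 153.83)
I - 1*(-4477314) = 10371600/67423 - 1*(-4477314) = 10371600/67423 + 4477314 = 301884313422/67423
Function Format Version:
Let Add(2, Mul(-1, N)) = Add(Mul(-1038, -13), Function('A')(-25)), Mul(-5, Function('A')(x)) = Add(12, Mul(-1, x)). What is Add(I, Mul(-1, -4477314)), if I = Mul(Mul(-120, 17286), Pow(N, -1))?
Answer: Rational(301884313422, 67423) ≈ 4.4775e+6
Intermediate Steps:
Function('A')(x) = Add(Rational(-12, 5), Mul(Rational(1, 5), x)) (Function('A')(x) = Mul(Rational(-1, 5), Add(12, Mul(-1, x))) = Add(Rational(-12, 5), Mul(Rational(1, 5), x)))
N = Rational(-67423, 5) (N = Add(2, Mul(-1, Add(Mul(-1038, -13), Add(Rational(-12, 5), Mul(Rational(1, 5), -25))))) = Add(2, Mul(-1, Add(13494, Add(Rational(-12, 5), -5)))) = Add(2, Mul(-1, Add(13494, Rational(-37, 5)))) = Add(2, Mul(-1, Rational(67433, 5))) = Add(2, Rational(-67433, 5)) = Rational(-67423, 5) ≈ -13485.)
I = Rational(10371600, 67423) (I = Mul(Mul(-120, 17286), Pow(Rational(-67423, 5), -1)) = Mul(-2074320, Rational(-5, 67423)) = Rational(10371600, 67423) ≈ 153.83)
Add(I, Mul(-1, -4477314)) = Add(Rational(10371600, 67423), Mul(-1, -4477314)) = Add(Rational(10371600, 67423), 4477314) = Rational(301884313422, 67423)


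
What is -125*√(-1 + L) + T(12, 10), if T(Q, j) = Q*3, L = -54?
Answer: 36 - 125*I*√55 ≈ 36.0 - 927.02*I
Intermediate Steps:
T(Q, j) = 3*Q
-125*√(-1 + L) + T(12, 10) = -125*√(-1 - 54) + 3*12 = -125*I*√55 + 36 = 36 - 125*I*√55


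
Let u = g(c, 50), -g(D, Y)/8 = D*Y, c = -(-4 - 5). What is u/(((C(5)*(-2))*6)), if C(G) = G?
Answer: 60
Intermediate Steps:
c = 9 (c = -1*(-9) = 9)
g(D, Y) = -8*D*Y
u = -3600 (u = -8*9*50 = -3600)
u/(((C(5)*(-2))*6)) = -3600/((5*(-2))*6) = -3600/((-10*6)) = -3600/(-60) = -3600*(-1/60) = 60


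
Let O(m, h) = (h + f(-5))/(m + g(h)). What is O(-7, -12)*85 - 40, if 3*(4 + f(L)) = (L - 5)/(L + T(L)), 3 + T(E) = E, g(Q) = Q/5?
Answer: 187630/1833 ≈ 102.36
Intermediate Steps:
g(Q) = Q/5 (g(Q) = Q*(1/5) = Q/5)
T(E) = -3 + E
f(L) = -4 + (-5 + L)/(3*(-3 + 2*L)) (f(L) = -4 + ((L - 5)/(L + (-3 + L)))/3 = -4 + ((-5 + L)/(-3 + 2*L))/3 = -4 + (-5 + L)/(3*(-3 + 2*L)))
O(m, h) = (-146/39 + h)/(m + h/5) (O(m, h) = (h + (31 - 23*(-5))/(3*(-3 + 2*(-5))))/(m + h/5) = (h + (31 + 115)/(3*(-3 - 10)))/(m + h/5) = (h + (1/3)*146/(-13))/(m + h/5) = (h + (1/3)*(-1/13)*146)/(m + h/5) = (h - 146/39)/(m + h/5) = (-146/39 + h)/(m + h/5))
O(-7, -12)*85 - 40 = (5*(-146 + 39*(-12))/(39*(-12 + 5*(-7))))*85 - 40 = (5*(-146 - 468)/(39*(-12 - 35)))*85 - 40 = ((5/39)*(-614)/(-47))*85 - 40 = ((5/39)*(-1/47)*(-614))*85 - 40 = (3070/1833)*85 - 40 = 260950/1833 - 40 = 187630/1833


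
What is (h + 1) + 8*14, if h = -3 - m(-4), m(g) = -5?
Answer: 115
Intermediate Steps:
h = 2 (h = -3 - 1*(-5) = -3 + 5 = 2)
(h + 1) + 8*14 = (2 + 1) + 8*14 = 3 + 112 = 115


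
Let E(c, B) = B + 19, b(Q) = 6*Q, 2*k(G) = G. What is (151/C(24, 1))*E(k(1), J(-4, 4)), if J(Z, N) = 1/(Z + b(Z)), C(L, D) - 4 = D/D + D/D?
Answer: 26727/56 ≈ 477.27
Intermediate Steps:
k(G) = G/2
C(L, D) = 6 (C(L, D) = 4 + (D/D + D/D) = 4 + (1 + 1) = 4 + 2 = 6)
J(Z, N) = 1/(7*Z) (J(Z, N) = 1/(Z + 6*Z) = 1/(7*Z))
E(c, B) = 19 + B
(151/C(24, 1))*E(k(1), J(-4, 4)) = (151/6)*(19 + (1/7)/(-4)) = (151*(1/6))*(19 + (1/7)*(-1/4)) = 151*(19 - 1/28)/6 = (151/6)*(531/28) = 26727/56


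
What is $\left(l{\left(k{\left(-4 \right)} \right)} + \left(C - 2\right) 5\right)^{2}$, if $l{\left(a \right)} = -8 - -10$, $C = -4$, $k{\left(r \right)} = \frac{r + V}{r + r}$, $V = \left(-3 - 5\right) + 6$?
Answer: $784$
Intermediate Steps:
$V = -2$ ($V = -8 + 6 = -2$)
$k{\left(r \right)} = \frac{-2 + r}{2 r}$ ($k{\left(r \right)} = \frac{r - 2}{r + r} = \frac{-2 + r}{2 r}$)
$l{\left(a \right)} = 2$ ($l{\left(a \right)} = -8 + 10 = 2$)
$\left(l{\left(k{\left(-4 \right)} \right)} + \left(C - 2\right) 5\right)^{2} = \left(2 + \left(-4 - 2\right) 5\right)^{2} = \left(2 - 30\right)^{2} = \left(-28\right)^{2} = 784$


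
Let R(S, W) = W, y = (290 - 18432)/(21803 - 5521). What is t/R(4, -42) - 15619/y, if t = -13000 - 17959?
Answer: 5621308807/380982 ≈ 14755.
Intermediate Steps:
t = -30959
y = -9071/8141 (y = -18142/16282 = -18142*1/16282 = -9071/8141 ≈ -1.1142)
t/R(4, -42) - 15619/y = -30959/(-42) - 15619/(-9071/8141) = -30959*(-1/42) - 15619*(-8141/9071) = 30959/42 + 127154279/9071 = 5621308807/380982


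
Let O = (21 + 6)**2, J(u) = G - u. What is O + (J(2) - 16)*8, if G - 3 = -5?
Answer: 569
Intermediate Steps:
G = -2 (G = 3 - 5 = -2)
J(u) = -2 - u
O = 729 (O = 27**2 = 729)
O + (J(2) - 16)*8 = 729 + ((-2 - 1*2) - 16)*8 = 729 + ((-2 - 2) - 16)*8 = 729 + (-4 - 16)*8 = 729 - 20*8 = 729 - 160 = 569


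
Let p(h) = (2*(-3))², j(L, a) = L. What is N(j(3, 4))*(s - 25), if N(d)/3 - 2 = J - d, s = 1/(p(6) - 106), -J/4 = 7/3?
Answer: 54281/70 ≈ 775.44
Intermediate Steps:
J = -28/3 ≈ -9.3333
p(h) = 36 (p(h) = (-6)² = 36)
s = -1/70 (s = 1/(36 - 106) = 1/(-70) = -1/70 ≈ -0.014286)
N(d) = -22 - 3*d (N(d) = 6 + 3*(-28/3 - d) = 6 + (-28 - 3*d) = -22 - 3*d)
N(j(3, 4))*(s - 25) = (-22 - 3*3)*(-1/70 - 25) = (-22 - 9)*(-1751/70) = -31*(-1751/70) = 54281/70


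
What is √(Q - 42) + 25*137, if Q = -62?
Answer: 3425 + 2*I*√26 ≈ 3425.0 + 10.198*I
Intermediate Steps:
√(Q - 42) + 25*137 = √(-62 - 42) + 25*137 = √(-104) + 3425 = 2*I*√26 + 3425 = 3425 + 2*I*√26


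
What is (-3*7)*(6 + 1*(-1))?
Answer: -105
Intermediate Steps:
(-3*7)*(6 + 1*(-1)) = -21*(6 - 1) = -21*5 = -105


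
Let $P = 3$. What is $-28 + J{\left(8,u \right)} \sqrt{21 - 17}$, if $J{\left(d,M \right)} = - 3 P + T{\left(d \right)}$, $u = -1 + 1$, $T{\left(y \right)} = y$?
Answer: $-30$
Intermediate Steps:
$u = 0$
$J{\left(d,M \right)} = -9 + d$ ($J{\left(d,M \right)} = \left(-3\right) 3 + d = -9 + d$)
$-28 + J{\left(8,u \right)} \sqrt{21 - 17} = -28 + \left(-9 + 8\right) \sqrt{21 - 17} = -28 - \sqrt{4} = -28 - 2 = -30$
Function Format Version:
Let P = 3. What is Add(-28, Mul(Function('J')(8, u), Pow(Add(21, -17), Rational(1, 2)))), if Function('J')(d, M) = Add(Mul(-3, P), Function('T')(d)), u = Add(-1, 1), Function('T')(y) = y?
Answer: -30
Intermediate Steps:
u = 0
Function('J')(d, M) = Add(-9, d) (Function('J')(d, M) = Add(Mul(-3, 3), d) = Add(-9, d))
Add(-28, Mul(Function('J')(8, u), Pow(Add(21, -17), Rational(1, 2)))) = Add(-28, Mul(Add(-9, 8), Pow(Add(21, -17), Rational(1, 2)))) = Add(-28, Mul(-1, Pow(4, Rational(1, 2)))) = Add(-28, Mul(-1, 2)) = Add(-28, -2) = -30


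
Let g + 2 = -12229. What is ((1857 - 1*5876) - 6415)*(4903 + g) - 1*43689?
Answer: 76416663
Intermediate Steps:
g = -12231 (g = -2 - 12229 = -12231)
((1857 - 1*5876) - 6415)*(4903 + g) - 1*43689 = ((1857 - 1*5876) - 6415)*(4903 - 12231) - 1*43689 = ((1857 - 5876) - 6415)*(-7328) - 43689 = (-4019 - 6415)*(-7328) - 43689 = -10434*(-7328) - 43689 = 76460352 - 43689 = 76416663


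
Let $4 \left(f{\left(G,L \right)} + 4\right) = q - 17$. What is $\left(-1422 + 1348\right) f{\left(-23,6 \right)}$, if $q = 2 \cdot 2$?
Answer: $\frac{1073}{2} \approx 536.5$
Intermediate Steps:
$q = 4$
$f{\left(G,L \right)} = - \frac{29}{4}$ ($f{\left(G,L \right)} = -4 + \frac{4 - 17}{4} = -4 + \frac{1}{4} \left(-13\right) = -4 - \frac{13}{4} = - \frac{29}{4}$)
$\left(-1422 + 1348\right) f{\left(-23,6 \right)} = \left(-1422 + 1348\right) \left(- \frac{29}{4}\right) = \left(-74\right) \left(- \frac{29}{4}\right) = \frac{1073}{2}$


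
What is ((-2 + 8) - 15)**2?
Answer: 81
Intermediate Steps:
((-2 + 8) - 15)**2 = (6 - 15)**2 = (-9)**2 = 81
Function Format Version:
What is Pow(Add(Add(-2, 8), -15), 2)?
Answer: 81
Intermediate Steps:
Pow(Add(Add(-2, 8), -15), 2) = Pow(Add(6, -15), 2) = Pow(-9, 2) = 81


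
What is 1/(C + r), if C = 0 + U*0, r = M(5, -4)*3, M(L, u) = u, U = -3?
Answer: -1/12 ≈ -0.083333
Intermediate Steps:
r = -12 (r = -4*3 = -12)
C = 0 (C = 0 - 3*0 = 0 + 0 = 0)
1/(C + r) = 1/(0 - 12) = 1/(-12) = -1/12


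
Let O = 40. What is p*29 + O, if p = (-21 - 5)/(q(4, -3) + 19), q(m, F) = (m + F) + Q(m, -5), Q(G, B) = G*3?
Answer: 263/16 ≈ 16.438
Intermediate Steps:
Q(G, B) = 3*G
q(m, F) = F + 4*m (q(m, F) = (m + F) + 3*m = (F + m) + 3*m = F + 4*m)
p = -13/16 (p = (-21 - 5)/((-3 + 4*4) + 19) = -26/((-3 + 16) + 19) = -26/(13 + 19) = -26/32 = -26*1/32 = -13/16 ≈ -0.81250)
p*29 + O = -13/16*29 + 40 = -377/16 + 40 = 263/16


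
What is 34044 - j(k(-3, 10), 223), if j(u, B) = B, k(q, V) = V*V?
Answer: 33821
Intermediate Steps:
k(q, V) = V²
34044 - j(k(-3, 10), 223) = 34044 - 1*223 = 34044 - 223 = 33821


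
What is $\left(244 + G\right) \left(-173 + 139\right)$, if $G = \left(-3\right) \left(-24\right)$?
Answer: $-10744$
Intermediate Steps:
$G = 72$
$\left(244 + G\right) \left(-173 + 139\right) = \left(244 + 72\right) \left(-173 + 139\right) = 316 \left(-34\right) = -10744$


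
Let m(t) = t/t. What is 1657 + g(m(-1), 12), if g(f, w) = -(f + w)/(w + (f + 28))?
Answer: 67924/41 ≈ 1656.7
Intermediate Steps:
m(t) = 1
g(f, w) = -(f + w)/(28 + f + w) (g(f, w) = -(f + w)/(w + (28 + f)) = -(f + w)/(28 + f + w))
1657 + g(m(-1), 12) = 1657 + (-1*1 - 1*12)/(28 + 1 + 12) = 1657 + (-1 - 12)/41 = 1657 + (1/41)*(-13) = 1657 - 13/41 = 67924/41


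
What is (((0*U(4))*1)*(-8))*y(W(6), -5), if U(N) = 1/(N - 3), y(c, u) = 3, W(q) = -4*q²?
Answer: 0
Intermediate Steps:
U(N) = 1/(-3 + N)
(((0*U(4))*1)*(-8))*y(W(6), -5) = (((0/(-3 + 4))*1)*(-8))*3 = (((0/1)*1)*(-8))*3 = (((0*1)*1)*(-8))*3 = ((0*1)*(-8))*3 = (0*(-8))*3 = 0*3 = 0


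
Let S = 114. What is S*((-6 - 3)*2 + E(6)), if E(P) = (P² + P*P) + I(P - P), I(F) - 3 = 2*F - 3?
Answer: 6156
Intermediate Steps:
I(F) = 2*F (I(F) = 3 + (2*F - 3) = 3 + (-3 + 2*F) = 2*F)
E(P) = 2*P² (E(P) = (P² + P*P) + 2*(P - P) = (P² + P²) + 2*0 = 2*P² + 0 = 2*P²)
S*((-6 - 3)*2 + E(6)) = 114*((-6 - 3)*2 + 2*6²) = 114*(-9*2 + 2*36) = 114*(-18 + 72) = 114*54 = 6156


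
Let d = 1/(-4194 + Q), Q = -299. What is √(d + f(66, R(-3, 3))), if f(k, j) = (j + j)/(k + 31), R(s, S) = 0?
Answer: I*√4493/4493 ≈ 0.014919*I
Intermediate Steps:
f(k, j) = 2*j/(31 + k) (f(k, j) = (2*j)/(31 + k) = 2*j/(31 + k))
d = -1/4493 (d = 1/(-4194 - 299) = 1/(-4493) = -1/4493 ≈ -0.00022257)
√(d + f(66, R(-3, 3))) = √(-1/4493 + 2*0/(31 + 66)) = √(-1/4493 + 2*0/97) = √(-1/4493 + 2*0*(1/97)) = √(-1/4493 + 0) = √(-1/4493) = I*√4493/4493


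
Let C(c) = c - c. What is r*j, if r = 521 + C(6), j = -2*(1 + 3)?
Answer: -4168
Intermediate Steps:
j = -8 (j = -2*4 = -8)
C(c) = 0
r = 521 (r = 521 + 0 = 521)
r*j = 521*(-8) = -4168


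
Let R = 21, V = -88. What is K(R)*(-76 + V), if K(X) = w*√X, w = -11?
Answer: 1804*√21 ≈ 8267.0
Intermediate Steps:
K(X) = -11*√X
K(R)*(-76 + V) = (-11*√21)*(-76 - 88) = -11*√21*(-164) = 1804*√21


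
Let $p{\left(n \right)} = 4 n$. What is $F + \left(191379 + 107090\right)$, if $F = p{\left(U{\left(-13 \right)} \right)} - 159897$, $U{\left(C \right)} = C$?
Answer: $138520$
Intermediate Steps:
$F = -159949$ ($F = 4 \left(-13\right) - 159897 = -52 - 159897 = -159949$)
$F + \left(191379 + 107090\right) = -159949 + \left(191379 + 107090\right) = -159949 + 298469 = 138520$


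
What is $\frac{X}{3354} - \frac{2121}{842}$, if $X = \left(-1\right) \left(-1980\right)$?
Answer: $- \frac{907779}{470678} \approx -1.9287$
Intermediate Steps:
$X = 1980$
$\frac{X}{3354} - \frac{2121}{842} = \frac{1980}{3354} - \frac{2121}{842} = 1980 \cdot \frac{1}{3354} - \frac{2121}{842} = \frac{330}{559} - \frac{2121}{842} = - \frac{907779}{470678}$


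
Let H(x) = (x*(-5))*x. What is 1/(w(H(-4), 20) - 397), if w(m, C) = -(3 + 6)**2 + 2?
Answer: -1/476 ≈ -0.0021008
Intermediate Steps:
H(x) = -5*x**2 (H(x) = (-5*x)*x = -5*x**2)
w(m, C) = -79 (w(m, C) = -1*9**2 + 2 = -1*81 + 2 = -81 + 2 = -79)
1/(w(H(-4), 20) - 397) = 1/(-79 - 397) = 1/(-476) = -1/476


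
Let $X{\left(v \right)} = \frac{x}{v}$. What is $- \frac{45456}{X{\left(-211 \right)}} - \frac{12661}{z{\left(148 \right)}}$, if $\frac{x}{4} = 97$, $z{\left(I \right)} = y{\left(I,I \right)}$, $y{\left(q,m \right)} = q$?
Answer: $\frac{353646875}{14356} \approx 24634.0$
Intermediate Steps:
$z{\left(I \right)} = I$
$x = 388$ ($x = 4 \cdot 97 = 388$)
$X{\left(v \right)} = \frac{388}{v}$
$- \frac{45456}{X{\left(-211 \right)}} - \frac{12661}{z{\left(148 \right)}} = - \frac{45456}{388 \frac{1}{-211}} - \frac{12661}{148} = - \frac{45456}{388 \left(- \frac{1}{211}\right)} - \frac{12661}{148} = - \frac{45456}{- \frac{388}{211}} - \frac{12661}{148} = \left(-45456\right) \left(- \frac{211}{388}\right) - \frac{12661}{148} = \frac{2397804}{97} - \frac{12661}{148} = \frac{353646875}{14356}$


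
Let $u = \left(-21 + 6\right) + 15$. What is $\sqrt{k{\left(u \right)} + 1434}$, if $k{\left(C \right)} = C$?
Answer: $\sqrt{1434} \approx 37.868$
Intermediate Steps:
$u = 0$ ($u = -15 + 15 = 0$)
$\sqrt{k{\left(u \right)} + 1434} = \sqrt{0 + 1434} = \sqrt{1434}$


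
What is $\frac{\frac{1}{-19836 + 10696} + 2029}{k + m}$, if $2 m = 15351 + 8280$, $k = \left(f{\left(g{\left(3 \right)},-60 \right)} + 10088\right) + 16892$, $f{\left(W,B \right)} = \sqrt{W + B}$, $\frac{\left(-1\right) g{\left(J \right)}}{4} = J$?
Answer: $\frac{1438929672869}{27513061510330} - \frac{111270354 i \sqrt{2}}{13756530755165} \approx 0.0523 - 1.1439 \cdot 10^{-5} i$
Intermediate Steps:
$g{\left(J \right)} = - 4 J$
$f{\left(W,B \right)} = \sqrt{B + W}$
$k = 26980 + 6 i \sqrt{2}$ ($k = \left(\sqrt{-60 - 12} + 10088\right) + 16892 = \left(\sqrt{-72} + 10088\right) + 16892 = \left(6 i \sqrt{2} + 10088\right) + 16892 = \left(10088 + 6 i \sqrt{2}\right) + 16892 = 26980 + 6 i \sqrt{2} \approx 26980.0 + 8.4853 i$)
$m = \frac{23631}{2}$ ($m = \frac{15351 + 8280}{2} = \frac{1}{2} \cdot 23631 = \frac{23631}{2} \approx 11816.0$)
$\frac{\frac{1}{-19836 + 10696} + 2029}{k + m} = \frac{\frac{1}{-19836 + 10696} + 2029}{\left(26980 + 6 i \sqrt{2}\right) + \frac{23631}{2}} = \frac{\frac{1}{-9140} + 2029}{\frac{77591}{2} + 6 i \sqrt{2}} = \frac{- \frac{1}{9140} + 2029}{\frac{77591}{2} + 6 i \sqrt{2}} = \frac{18545059}{9140 \left(\frac{77591}{2} + 6 i \sqrt{2}\right)}$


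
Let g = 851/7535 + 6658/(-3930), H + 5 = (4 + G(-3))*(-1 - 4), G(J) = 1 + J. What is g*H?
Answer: 4682360/197417 ≈ 23.718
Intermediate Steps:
H = -15 (H = -5 + (4 + (1 - 3))*(-1 - 4) = -5 + (4 - 2)*(-5) = -5 + 2*(-5) = -5 - 10 = -15)
g = -936472/592251 (g = 851*(1/7535) + 6658*(-1/3930) = 851/7535 - 3329/1965 = -936472/592251 ≈ -1.5812)
g*H = -936472/592251*(-15) = 4682360/197417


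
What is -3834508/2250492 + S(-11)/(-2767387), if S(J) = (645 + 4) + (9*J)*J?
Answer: -2653869736423/1556995576101 ≈ -1.7045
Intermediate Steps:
S(J) = 649 + 9*J**2
-3834508/2250492 + S(-11)/(-2767387) = -3834508/2250492 + (649 + 9*(-11)**2)/(-2767387) = -3834508*1/2250492 + (649 + 9*121)*(-1/2767387) = -958627/562623 + (649 + 1089)*(-1/2767387) = -958627/562623 + 1738*(-1/2767387) = -958627/562623 - 1738/2767387 = -2653869736423/1556995576101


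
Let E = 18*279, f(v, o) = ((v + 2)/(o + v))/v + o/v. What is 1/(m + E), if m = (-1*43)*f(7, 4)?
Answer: 77/384415 ≈ 0.00020030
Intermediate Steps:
f(v, o) = o/v + (2 + v)/(v*(o + v)) (f(v, o) = ((2 + v)/(o + v))/v + o/v = (2 + v)/(v*(o + v)) + o/v = o/v + (2 + v)/(v*(o + v)))
E = 5022
m = -2279/77 (m = (-1*43)*((2 + 7 + 4² + 4*7)/(7*(4 + 7))) = -43*(2 + 7 + 16 + 28)/(7*11) = -43*53/(7*11) = -43*53/77 = -2279/77 ≈ -29.597)
1/(m + E) = 1/(-2279/77 + 5022) = 1/(384415/77) = 77/384415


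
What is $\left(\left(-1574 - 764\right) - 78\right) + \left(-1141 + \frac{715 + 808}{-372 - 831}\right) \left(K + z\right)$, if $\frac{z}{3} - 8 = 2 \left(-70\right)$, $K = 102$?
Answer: $\frac{133697492}{401} \approx 3.3341 \cdot 10^{5}$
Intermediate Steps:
$z = -396$ ($z = 24 + 3 \cdot 2 \left(-70\right) = 24 + 3 \left(-140\right) = 24 - 420 = -396$)
$\left(\left(-1574 - 764\right) - 78\right) + \left(-1141 + \frac{715 + 808}{-372 - 831}\right) \left(K + z\right) = \left(\left(-1574 - 764\right) - 78\right) + \left(-1141 + \frac{715 + 808}{-372 - 831}\right) \left(102 - 396\right) = \left(\left(-1574 - 764\right) - 78\right) + \left(-1141 + \frac{1523}{-1203}\right) \left(-294\right) = \left(-2338 - 78\right) + \left(-1141 + 1523 \left(- \frac{1}{1203}\right)\right) \left(-294\right) = -2416 + \left(-1141 - \frac{1523}{1203}\right) \left(-294\right) = -2416 - - \frac{134666308}{401} = -2416 + \frac{134666308}{401} = \frac{133697492}{401}$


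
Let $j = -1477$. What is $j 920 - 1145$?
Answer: $-1359985$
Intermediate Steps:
$j 920 - 1145 = \left(-1477\right) 920 - 1145 = -1358840 - 1145 = -1359985$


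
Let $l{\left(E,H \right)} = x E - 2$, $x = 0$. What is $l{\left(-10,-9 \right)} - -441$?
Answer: $439$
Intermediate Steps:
$l{\left(E,H \right)} = -2$ ($l{\left(E,H \right)} = 0 E - 2 = 0 - 2 = -2$)
$l{\left(-10,-9 \right)} - -441 = -2 - -441 = -2 + 441 = 439$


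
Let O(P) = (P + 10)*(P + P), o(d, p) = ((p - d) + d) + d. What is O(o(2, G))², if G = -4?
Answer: 1024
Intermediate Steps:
o(d, p) = d + p (o(d, p) = p + d = d + p)
O(P) = 2*P*(10 + P) (O(P) = (10 + P)*(2*P) = 2*P*(10 + P))
O(o(2, G))² = (2*(2 - 4)*(10 + (2 - 4)))² = (2*(-2)*(10 - 2))² = (2*(-2)*8)² = (-32)² = 1024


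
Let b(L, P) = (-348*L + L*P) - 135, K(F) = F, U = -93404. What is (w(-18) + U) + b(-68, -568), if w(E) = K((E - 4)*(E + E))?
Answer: -30459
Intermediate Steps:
w(E) = 2*E*(-4 + E) (w(E) = (E - 4)*(E + E) = (-4 + E)*(2*E) = 2*E*(-4 + E))
b(L, P) = -135 - 348*L + L*P
(w(-18) + U) + b(-68, -568) = (2*(-18)*(-4 - 18) - 93404) + (-135 - 348*(-68) - 68*(-568)) = (2*(-18)*(-22) - 93404) + (-135 + 23664 + 38624) = (792 - 93404) + 62153 = -92612 + 62153 = -30459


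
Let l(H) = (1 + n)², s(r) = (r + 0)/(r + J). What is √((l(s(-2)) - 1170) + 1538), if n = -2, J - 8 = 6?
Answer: 3*√41 ≈ 19.209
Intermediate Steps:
J = 14 (J = 8 + 6 = 14)
s(r) = r/(14 + r) (s(r) = (r + 0)/(r + 14) = r/(14 + r))
l(H) = 1 (l(H) = (1 - 2)² = (-1)² = 1)
√((l(s(-2)) - 1170) + 1538) = √((1 - 1170) + 1538) = √(-1169 + 1538) = √369 = 3*√41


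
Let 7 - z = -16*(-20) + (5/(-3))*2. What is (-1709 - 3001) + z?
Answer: -15059/3 ≈ -5019.7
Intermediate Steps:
z = -929/3 (z = 7 - (-16*(-20) + (5/(-3))*2) = 7 - (320 - ⅓*5*2) = 7 - (320 - 5/3*2) = 7 - (320 - 10/3) = 7 - 1*950/3 = 7 - 950/3 = -929/3 ≈ -309.67)
(-1709 - 3001) + z = (-1709 - 3001) - 929/3 = -4710 - 929/3 = -15059/3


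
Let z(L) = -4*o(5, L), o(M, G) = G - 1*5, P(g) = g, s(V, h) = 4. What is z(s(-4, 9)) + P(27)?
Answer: 31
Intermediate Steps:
o(M, G) = -5 + G (o(M, G) = G - 5 = -5 + G)
z(L) = 20 - 4*L (z(L) = -4*(-5 + L) = 20 - 4*L)
z(s(-4, 9)) + P(27) = (20 - 4*4) + 27 = (20 - 16) + 27 = 4 + 27 = 31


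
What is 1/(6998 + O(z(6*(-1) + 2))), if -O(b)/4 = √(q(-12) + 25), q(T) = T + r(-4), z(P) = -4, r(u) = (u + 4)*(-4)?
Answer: 3499/24485898 + √13/12242949 ≈ 0.00014319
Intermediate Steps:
r(u) = -16 - 4*u (r(u) = (4 + u)*(-4) = -16 - 4*u)
q(T) = T (q(T) = T + (-16 - 4*(-4)) = T + (-16 + 16) = T + 0 = T)
O(b) = -4*√13 (O(b) = -4*√(-12 + 25) = -4*√13)
1/(6998 + O(z(6*(-1) + 2))) = 1/(6998 - 4*√13)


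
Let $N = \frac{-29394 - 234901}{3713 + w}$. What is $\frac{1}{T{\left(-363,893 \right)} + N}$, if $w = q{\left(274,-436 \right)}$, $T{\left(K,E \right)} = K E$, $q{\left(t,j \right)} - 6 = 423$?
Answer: $- \frac{4142}{1342930873} \approx -3.0843 \cdot 10^{-6}$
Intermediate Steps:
$q{\left(t,j \right)} = 429$ ($q{\left(t,j \right)} = 6 + 423 = 429$)
$T{\left(K,E \right)} = E K$
$w = 429$
$N = - \frac{264295}{4142}$ ($N = \frac{-29394 - 234901}{3713 + 429} = - \frac{264295}{4142} \approx -63.809$)
$\frac{1}{T{\left(-363,893 \right)} + N} = \frac{1}{893 \left(-363\right) - \frac{264295}{4142}} = \frac{1}{-324159 - \frac{264295}{4142}} = \frac{1}{- \frac{1342930873}{4142}} = - \frac{4142}{1342930873}$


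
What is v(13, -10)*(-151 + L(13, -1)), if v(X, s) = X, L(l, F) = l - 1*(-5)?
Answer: -1729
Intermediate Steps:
L(l, F) = 5 + l (L(l, F) = l + 5 = 5 + l)
v(13, -10)*(-151 + L(13, -1)) = 13*(-151 + (5 + 13)) = 13*(-151 + 18) = 13*(-133) = -1729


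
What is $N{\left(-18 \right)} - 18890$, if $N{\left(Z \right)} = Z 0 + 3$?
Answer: $-18887$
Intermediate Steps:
$N{\left(Z \right)} = 3$ ($N{\left(Z \right)} = 0 + 3 = 3$)
$N{\left(-18 \right)} - 18890 = 3 - 18890 = -18887$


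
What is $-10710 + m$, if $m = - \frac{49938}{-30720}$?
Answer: $- \frac{54826877}{5120} \approx -10708.0$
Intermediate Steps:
$m = \frac{8323}{5120}$ ($m = \left(-49938\right) \left(- \frac{1}{30720}\right) = \frac{8323}{5120} \approx 1.6256$)
$-10710 + m = -10710 + \frac{8323}{5120} = - \frac{54826877}{5120}$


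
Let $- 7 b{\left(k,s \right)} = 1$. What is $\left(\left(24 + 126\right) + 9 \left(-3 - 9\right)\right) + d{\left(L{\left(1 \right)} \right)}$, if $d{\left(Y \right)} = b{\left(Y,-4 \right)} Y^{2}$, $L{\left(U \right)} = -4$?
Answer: $\frac{278}{7} \approx 39.714$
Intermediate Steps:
$b{\left(k,s \right)} = - \frac{1}{7}$ ($b{\left(k,s \right)} = \left(- \frac{1}{7}\right) 1 = - \frac{1}{7}$)
$d{\left(Y \right)} = - \frac{Y^{2}}{7}$
$\left(\left(24 + 126\right) + 9 \left(-3 - 9\right)\right) + d{\left(L{\left(1 \right)} \right)} = \left(\left(24 + 126\right) + 9 \left(-3 - 9\right)\right) - \frac{\left(-4\right)^{2}}{7} = \left(150 + 9 \left(-12\right)\right) - \frac{16}{7} = \left(150 - 108\right) - \frac{16}{7} = 42 - \frac{16}{7} = \frac{278}{7}$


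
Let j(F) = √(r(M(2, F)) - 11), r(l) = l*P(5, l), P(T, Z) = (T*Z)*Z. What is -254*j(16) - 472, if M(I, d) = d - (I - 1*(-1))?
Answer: -472 - 254*√10974 ≈ -27080.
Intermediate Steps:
M(I, d) = -1 + d - I (M(I, d) = d - (I + 1) = d - (1 + I) = d + (-1 - I) = -1 + d - I)
P(T, Z) = T*Z²
r(l) = 5*l³ (r(l) = l*(5*l²) = 5*l³)
j(F) = √(-11 + 5*(-3 + F)³) (j(F) = √(5*(-1 + F - 1*2)³ - 11) = √(5*(-1 + F - 2)³ - 11) = √(5*(-3 + F)³ - 11) = √(-11 + 5*(-3 + F)³))
-254*j(16) - 472 = -254*√(-11 + 5*(-3 + 16)³) - 472 = -254*√(-11 + 5*13³) - 472 = -254*√(-11 + 5*2197) - 472 = -254*√(-11 + 10985) - 472 = -254*√10974 - 472 = -472 - 254*√10974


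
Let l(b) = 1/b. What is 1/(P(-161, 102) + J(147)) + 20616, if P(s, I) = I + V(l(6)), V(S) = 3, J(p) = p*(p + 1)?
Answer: 450686377/21861 ≈ 20616.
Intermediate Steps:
J(p) = p*(1 + p)
P(s, I) = 3 + I (P(s, I) = I + 3 = 3 + I)
1/(P(-161, 102) + J(147)) + 20616 = 1/((3 + 102) + 147*(1 + 147)) + 20616 = 1/(105 + 147*148) + 20616 = 1/(105 + 21756) + 20616 = 1/21861 + 20616 = 450686377/21861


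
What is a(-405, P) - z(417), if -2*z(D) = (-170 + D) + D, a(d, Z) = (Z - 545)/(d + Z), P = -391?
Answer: 66302/199 ≈ 333.18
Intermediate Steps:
a(d, Z) = (-545 + Z)/(Z + d)
z(D) = 85 - D (z(D) = -((-170 + D) + D)/2 = -(-170 + 2*D)/2 = 85 - D)
a(-405, P) - z(417) = (-545 - 391)/(-391 - 405) - (85 - 1*417) = -936/(-796) - (85 - 417) = -1/796*(-936) - 1*(-332) = 234/199 + 332 = 66302/199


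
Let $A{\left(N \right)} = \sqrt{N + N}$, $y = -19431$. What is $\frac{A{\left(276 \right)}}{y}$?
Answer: $- \frac{2 \sqrt{138}}{19431} \approx -0.0012091$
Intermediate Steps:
$A{\left(N \right)} = \sqrt{2} \sqrt{N}$ ($A{\left(N \right)} = \sqrt{2 N} = \sqrt{2} \sqrt{N}$)
$\frac{A{\left(276 \right)}}{y} = \frac{\sqrt{2} \sqrt{276}}{-19431} = \sqrt{2} \cdot 2 \sqrt{69} \left(- \frac{1}{19431}\right) = 2 \sqrt{138} \left(- \frac{1}{19431}\right) = - \frac{2 \sqrt{138}}{19431}$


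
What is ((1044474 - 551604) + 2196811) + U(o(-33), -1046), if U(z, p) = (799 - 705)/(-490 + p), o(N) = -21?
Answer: 2065674961/768 ≈ 2.6897e+6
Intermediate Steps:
U(z, p) = 94/(-490 + p)
((1044474 - 551604) + 2196811) + U(o(-33), -1046) = ((1044474 - 551604) + 2196811) + 94/(-490 - 1046) = (492870 + 2196811) + 94/(-1536) = 2689681 + 94*(-1/1536) = 2689681 - 47/768 = 2065674961/768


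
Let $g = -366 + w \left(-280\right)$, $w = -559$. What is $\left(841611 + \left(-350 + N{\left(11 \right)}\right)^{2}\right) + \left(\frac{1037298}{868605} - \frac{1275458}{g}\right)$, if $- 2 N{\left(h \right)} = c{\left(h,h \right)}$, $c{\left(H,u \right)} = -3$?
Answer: $\frac{87083493929285203}{90424096780} \approx 9.6306 \cdot 10^{5}$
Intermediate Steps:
$N{\left(h \right)} = \frac{3}{2}$ ($N{\left(h \right)} = \left(- \frac{1}{2}\right) \left(-3\right) = \frac{3}{2}$)
$g = 156154$ ($g = -366 - -156520 = -366 + 156520 = 156154$)
$\left(841611 + \left(-350 + N{\left(11 \right)}\right)^{2}\right) + \left(\frac{1037298}{868605} - \frac{1275458}{g}\right) = \left(841611 + \left(-350 + \frac{3}{2}\right)^{2}\right) + \left(\frac{1037298}{868605} - \frac{1275458}{156154}\right) = \left(841611 + \left(- \frac{697}{2}\right)^{2}\right) + \left(1037298 \cdot \frac{1}{868605} - \frac{637729}{78077}\right) = \left(841611 + \frac{485809}{4}\right) + \left(\frac{345766}{289535} - \frac{637729}{78077}\right) = \frac{3852253}{4} - \frac{157648494033}{22606024195} = \frac{87083493929285203}{90424096780}$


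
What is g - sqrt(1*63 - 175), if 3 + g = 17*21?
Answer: 354 - 4*I*sqrt(7) ≈ 354.0 - 10.583*I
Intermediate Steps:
g = 354 (g = -3 + 17*21 = -3 + 357 = 354)
g - sqrt(1*63 - 175) = 354 - sqrt(1*63 - 175) = 354 - sqrt(63 - 175) = 354 - sqrt(-112) = 354 - 4*I*sqrt(7)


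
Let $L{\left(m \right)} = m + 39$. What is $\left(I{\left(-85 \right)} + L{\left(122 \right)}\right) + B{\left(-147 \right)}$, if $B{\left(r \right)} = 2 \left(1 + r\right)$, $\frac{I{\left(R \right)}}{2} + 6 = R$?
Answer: $-313$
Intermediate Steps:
$L{\left(m \right)} = 39 + m$
$I{\left(R \right)} = -12 + 2 R$
$B{\left(r \right)} = 2 + 2 r$
$\left(I{\left(-85 \right)} + L{\left(122 \right)}\right) + B{\left(-147 \right)} = \left(\left(-12 + 2 \left(-85\right)\right) + \left(39 + 122\right)\right) + \left(2 + 2 \left(-147\right)\right) = \left(\left(-12 - 170\right) + 161\right) + \left(2 - 294\right) = \left(-182 + 161\right) - 292 = -21 - 292 = -313$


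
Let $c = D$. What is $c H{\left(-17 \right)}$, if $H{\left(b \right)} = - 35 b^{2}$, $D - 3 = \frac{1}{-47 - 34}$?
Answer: $- \frac{2447830}{81} \approx -30220.0$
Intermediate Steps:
$D = \frac{242}{81}$ ($D = 3 + \frac{1}{-47 - 34} = 3 + \frac{1}{-81} = 3 - \frac{1}{81} = \frac{242}{81} \approx 2.9877$)
$c = \frac{242}{81} \approx 2.9877$
$c H{\left(-17 \right)} = \frac{242 \left(- 35 \left(-17\right)^{2}\right)}{81} = \frac{242 \left(\left(-35\right) 289\right)}{81} = \frac{242}{81} \left(-10115\right) = - \frac{2447830}{81}$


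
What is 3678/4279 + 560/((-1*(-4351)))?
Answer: 18399218/18617929 ≈ 0.98825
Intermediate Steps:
3678/4279 + 560/((-1*(-4351))) = 3678*(1/4279) + 560/4351 = 3678/4279 + 560*(1/4351) = 3678/4279 + 560/4351 = 18399218/18617929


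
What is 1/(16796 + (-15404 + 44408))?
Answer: 1/45800 ≈ 2.1834e-5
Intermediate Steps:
1/(16796 + (-15404 + 44408)) = 1/(16796 + 29004) = 1/45800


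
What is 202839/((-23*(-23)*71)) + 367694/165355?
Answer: 47350661791/6210568445 ≈ 7.6242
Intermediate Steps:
202839/((-23*(-23)*71)) + 367694/165355 = 202839/((529*71)) + 367694*(1/165355) = 202839/37559 + 367694/165355 = 47350661791/6210568445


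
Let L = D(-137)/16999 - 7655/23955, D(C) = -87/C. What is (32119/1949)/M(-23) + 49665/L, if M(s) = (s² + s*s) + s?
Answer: -1117822111622699101291/7191517593985740 ≈ -1.5544e+5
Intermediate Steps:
M(s) = s + 2*s² (M(s) = (s² + s²) + s = 2*s² + s = s + 2*s²)
L = -3565072436/11157582633 (L = -87/(-137)/16999 - 7655/23955 = -87*(-1/137)*(1/16999) - 7655*1/23955 = (87/137)*(1/16999) - 1531/4791 = 87/2328863 - 1531/4791 = -3565072436/11157582633 ≈ -0.31952)
(32119/1949)/M(-23) + 49665/L = (32119/1949)/((-23*(1 + 2*(-23)))) + 49665/(-3565072436/11157582633) = (32119*(1/1949))/((-23*(1 - 46))) + 49665*(-11157582633/3565072436) = 32119/(1949*((-23*(-45)))) - 554141341467945/3565072436 = (32119/1949)/1035 - 554141341467945/3565072436 = (32119/1949)*(1/1035) - 554141341467945/3565072436 = 32119/2017215 - 554141341467945/3565072436 = -1117822111622699101291/7191517593985740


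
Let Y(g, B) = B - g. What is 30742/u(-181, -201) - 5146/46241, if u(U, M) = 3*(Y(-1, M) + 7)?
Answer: -1424520356/26773539 ≈ -53.206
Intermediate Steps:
u(U, M) = 24 + 3*M (u(U, M) = 3*((M - 1*(-1)) + 7) = 3*((M + 1) + 7) = 3*((1 + M) + 7) = 3*(8 + M) = 24 + 3*M)
30742/u(-181, -201) - 5146/46241 = 30742/(24 + 3*(-201)) - 5146/46241 = 30742/(24 - 603) - 5146*1/46241 = 30742/(-579) - 5146/46241 = 30742*(-1/579) - 5146/46241 = -30742/579 - 5146/46241 = -1424520356/26773539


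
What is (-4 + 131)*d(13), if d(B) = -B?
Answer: -1651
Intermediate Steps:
(-4 + 131)*d(13) = (-4 + 131)*(-1*13) = 127*(-13) = -1651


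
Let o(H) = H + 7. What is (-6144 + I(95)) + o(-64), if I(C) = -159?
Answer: -6360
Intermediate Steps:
o(H) = 7 + H
(-6144 + I(95)) + o(-64) = (-6144 - 159) + (7 - 64) = -6303 - 57 = -6360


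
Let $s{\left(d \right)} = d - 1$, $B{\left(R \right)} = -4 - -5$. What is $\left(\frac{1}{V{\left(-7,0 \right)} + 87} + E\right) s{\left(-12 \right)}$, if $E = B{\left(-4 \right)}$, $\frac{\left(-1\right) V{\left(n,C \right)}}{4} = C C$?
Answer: $- \frac{1144}{87} \approx -13.149$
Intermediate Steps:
$V{\left(n,C \right)} = - 4 C^{2}$ ($V{\left(n,C \right)} = - 4 C C = - 4 C^{2}$)
$B{\left(R \right)} = 1$ ($B{\left(R \right)} = -4 + 5 = 1$)
$E = 1$
$s{\left(d \right)} = -1 + d$
$\left(\frac{1}{V{\left(-7,0 \right)} + 87} + E\right) s{\left(-12 \right)} = \left(\frac{1}{- 4 \cdot 0^{2} + 87} + 1\right) \left(-1 - 12\right) = \left(\frac{1}{\left(-4\right) 0 + 87} + 1\right) \left(-13\right) = \left(\frac{1}{0 + 87} + 1\right) \left(-13\right) = \left(\frac{1}{87} + 1\right) \left(-13\right) = \frac{88}{87} \left(-13\right) = - \frac{1144}{87}$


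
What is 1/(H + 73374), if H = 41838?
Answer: 1/115212 ≈ 8.6796e-6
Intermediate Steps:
1/(H + 73374) = 1/(41838 + 73374) = 1/115212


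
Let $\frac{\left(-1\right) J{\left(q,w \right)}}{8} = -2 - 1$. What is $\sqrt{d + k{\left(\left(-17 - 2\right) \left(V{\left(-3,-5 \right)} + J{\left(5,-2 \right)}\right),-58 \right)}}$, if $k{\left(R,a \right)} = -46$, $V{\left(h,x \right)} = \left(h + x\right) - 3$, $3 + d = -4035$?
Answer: $2 i \sqrt{1021} \approx 63.906 i$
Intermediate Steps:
$d = -4038$ ($d = -3 - 4035 = -4038$)
$J{\left(q,w \right)} = 24$ ($J{\left(q,w \right)} = - 8 \left(-2 - 1\right) = \left(-8\right) \left(-3\right) = 24$)
$V{\left(h,x \right)} = -3 + h + x$
$\sqrt{d + k{\left(\left(-17 - 2\right) \left(V{\left(-3,-5 \right)} + J{\left(5,-2 \right)}\right),-58 \right)}} = \sqrt{-4038 - 46} = \sqrt{-4084} = 2 i \sqrt{1021}$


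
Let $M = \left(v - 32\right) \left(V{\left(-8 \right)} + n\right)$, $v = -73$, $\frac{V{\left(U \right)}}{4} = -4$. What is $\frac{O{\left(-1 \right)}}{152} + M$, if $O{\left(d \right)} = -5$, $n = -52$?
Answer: $\frac{1085275}{152} \approx 7140.0$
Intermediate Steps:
$V{\left(U \right)} = -16$ ($V{\left(U \right)} = 4 \left(-4\right) = -16$)
$M = 7140$ ($M = \left(-73 - 32\right) \left(-16 - 52\right) = \left(-105\right) \left(-68\right) = 7140$)
$\frac{O{\left(-1 \right)}}{152} + M = - \frac{5}{152} + 7140 = \frac{1085275}{152}$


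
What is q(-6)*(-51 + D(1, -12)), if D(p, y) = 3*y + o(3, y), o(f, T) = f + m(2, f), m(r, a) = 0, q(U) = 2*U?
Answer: 1008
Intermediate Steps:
o(f, T) = f (o(f, T) = f + 0 = f)
D(p, y) = 3 + 3*y (D(p, y) = 3*y + 3 = 3 + 3*y)
q(-6)*(-51 + D(1, -12)) = (2*(-6))*(-51 + (3 + 3*(-12))) = -12*(-51 + (3 - 36)) = -12*(-51 - 33) = -12*(-84) = 1008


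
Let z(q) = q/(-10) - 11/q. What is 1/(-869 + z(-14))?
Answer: -70/60677 ≈ -0.0011536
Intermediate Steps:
z(q) = -11/q - q/10 (z(q) = q*(-⅒) - 11/q = -q/10 - 11/q = -11/q - q/10)
1/(-869 + z(-14)) = 1/(-869 + (-11/(-14) - ⅒*(-14))) = 1/(-869 + (-11*(-1/14) + 7/5)) = 1/(-869 + (11/14 + 7/5)) = 1/(-869 + 153/70) = 1/(-60677/70) = -70/60677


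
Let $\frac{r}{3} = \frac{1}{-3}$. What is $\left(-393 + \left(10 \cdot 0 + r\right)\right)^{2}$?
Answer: $155236$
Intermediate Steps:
$r = -1$ ($r = \frac{3}{-3} = 3 \left(- \frac{1}{3}\right) = -1$)
$\left(-393 + \left(10 \cdot 0 + r\right)\right)^{2} = \left(-393 + \left(10 \cdot 0 - 1\right)\right)^{2} = \left(-393 + \left(0 - 1\right)\right)^{2} = \left(-393 - 1\right)^{2} = \left(-394\right)^{2} = 155236$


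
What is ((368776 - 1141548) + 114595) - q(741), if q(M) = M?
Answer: -658918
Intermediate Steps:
((368776 - 1141548) + 114595) - q(741) = ((368776 - 1141548) + 114595) - 1*741 = (-772772 + 114595) - 741 = -658177 - 741 = -658918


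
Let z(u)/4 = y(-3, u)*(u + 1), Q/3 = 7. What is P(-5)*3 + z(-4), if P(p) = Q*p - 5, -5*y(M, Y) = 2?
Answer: -1626/5 ≈ -325.20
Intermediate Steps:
Q = 21 (Q = 3*7 = 21)
y(M, Y) = -2/5 (y(M, Y) = -1/5*2 = -2/5)
z(u) = -8/5 - 8*u/5 (z(u) = 4*(-2*(u + 1)/5) = 4*(-2*(1 + u)/5) = 4*(-2/5 - 2*u/5) = -8/5 - 8*u/5)
P(p) = -5 + 21*p (P(p) = 21*p - 5 = -5 + 21*p)
P(-5)*3 + z(-4) = (-5 + 21*(-5))*3 + (-8/5 - 8/5*(-4)) = (-5 - 105)*3 + (-8/5 + 32/5) = -110*3 + 24/5 = -330 + 24/5 = -1626/5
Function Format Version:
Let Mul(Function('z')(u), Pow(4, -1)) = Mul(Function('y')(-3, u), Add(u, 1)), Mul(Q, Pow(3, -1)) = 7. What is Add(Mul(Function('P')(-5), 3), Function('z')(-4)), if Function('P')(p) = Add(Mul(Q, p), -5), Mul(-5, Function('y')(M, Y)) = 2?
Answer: Rational(-1626, 5) ≈ -325.20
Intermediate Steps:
Q = 21 (Q = Mul(3, 7) = 21)
Function('y')(M, Y) = Rational(-2, 5) (Function('y')(M, Y) = Mul(Rational(-1, 5), 2) = Rational(-2, 5))
Function('z')(u) = Add(Rational(-8, 5), Mul(Rational(-8, 5), u)) (Function('z')(u) = Mul(4, Mul(Rational(-2, 5), Add(u, 1))) = Mul(4, Mul(Rational(-2, 5), Add(1, u))) = Mul(4, Add(Rational(-2, 5), Mul(Rational(-2, 5), u))) = Add(Rational(-8, 5), Mul(Rational(-8, 5), u)))
Function('P')(p) = Add(-5, Mul(21, p)) (Function('P')(p) = Add(Mul(21, p), -5) = Add(-5, Mul(21, p)))
Add(Mul(Function('P')(-5), 3), Function('z')(-4)) = Add(Mul(Add(-5, Mul(21, -5)), 3), Add(Rational(-8, 5), Mul(Rational(-8, 5), -4))) = Add(Mul(Add(-5, -105), 3), Add(Rational(-8, 5), Rational(32, 5))) = Add(Mul(-110, 3), Rational(24, 5)) = Add(-330, Rational(24, 5)) = Rational(-1626, 5)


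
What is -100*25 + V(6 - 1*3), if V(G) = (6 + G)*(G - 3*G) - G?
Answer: -2557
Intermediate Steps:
V(G) = -G - 2*G*(6 + G) (V(G) = (6 + G)*(-2*G) - G = -2*G*(6 + G) - G = -G - 2*G*(6 + G))
-100*25 + V(6 - 1*3) = -100*25 - (6 - 1*3)*(13 + 2*(6 - 1*3)) = -2500 - (6 - 3)*(13 + 2*(6 - 3)) = -2500 - 1*3*(13 + 2*3) = -2500 - 1*3*(13 + 6) = -2500 - 1*3*19 = -2500 - 57 = -2557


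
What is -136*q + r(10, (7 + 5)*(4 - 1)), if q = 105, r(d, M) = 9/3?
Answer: -14277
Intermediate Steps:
r(d, M) = 3 (r(d, M) = 9*(⅓) = 3)
-136*q + r(10, (7 + 5)*(4 - 1)) = -136*105 + 3 = -14280 + 3 = -14277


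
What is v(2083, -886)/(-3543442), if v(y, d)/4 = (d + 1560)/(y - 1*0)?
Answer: -1348/3690494843 ≈ -3.6526e-7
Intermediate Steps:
v(y, d) = 4*(1560 + d)/y (v(y, d) = 4*((d + 1560)/(y - 1*0)) = 4*((1560 + d)/(y + 0)) = 4*((1560 + d)/y) = 4*(1560 + d)/y)
v(2083, -886)/(-3543442) = (4*(1560 - 886)/2083)/(-3543442) = (4*(1/2083)*674)*(-1/3543442) = (2696/2083)*(-1/3543442) = -1348/3690494843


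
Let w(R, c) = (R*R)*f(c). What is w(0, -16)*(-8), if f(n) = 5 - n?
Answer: 0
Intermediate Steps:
w(R, c) = R²*(5 - c) (w(R, c) = (R*R)*(5 - c) = R²*(5 - c))
w(0, -16)*(-8) = (0²*(5 - 1*(-16)))*(-8) = (0*(5 + 16))*(-8) = (0*21)*(-8) = 0*(-8) = 0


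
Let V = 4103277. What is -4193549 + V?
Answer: -90272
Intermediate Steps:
-4193549 + V = -4193549 + 4103277 = -90272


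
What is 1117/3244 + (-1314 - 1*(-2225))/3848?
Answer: 1813375/3120728 ≈ 0.58107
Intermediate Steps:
1117/3244 + (-1314 - 1*(-2225))/3848 = 1117*(1/3244) + (-1314 + 2225)*(1/3848) = 1117/3244 + 911*(1/3848) = 1117/3244 + 911/3848 = 1813375/3120728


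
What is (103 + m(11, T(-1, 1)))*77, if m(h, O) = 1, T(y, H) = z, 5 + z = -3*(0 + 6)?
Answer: 8008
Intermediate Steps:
z = -23 (z = -5 - 3*(0 + 6) = -5 - 3*6 = -5 - 18 = -23)
T(y, H) = -23
(103 + m(11, T(-1, 1)))*77 = (103 + 1)*77 = 104*77 = 8008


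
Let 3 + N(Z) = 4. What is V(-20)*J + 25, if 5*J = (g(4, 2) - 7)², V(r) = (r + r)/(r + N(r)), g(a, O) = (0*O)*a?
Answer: 867/19 ≈ 45.632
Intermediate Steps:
g(a, O) = 0 (g(a, O) = 0*a = 0)
N(Z) = 1 (N(Z) = -3 + 4 = 1)
V(r) = 2*r/(1 + r) (V(r) = (r + r)/(r + 1) = (2*r)/(1 + r) = 2*r/(1 + r))
J = 49/5 (J = (0 - 7)²/5 = (⅕)*(-7)² = (⅕)*49 = 49/5 ≈ 9.8000)
V(-20)*J + 25 = (2*(-20)/(1 - 20))*(49/5) + 25 = (2*(-20)/(-19))*(49/5) + 25 = (2*(-20)*(-1/19))*(49/5) + 25 = (40/19)*(49/5) + 25 = 392/19 + 25 = 867/19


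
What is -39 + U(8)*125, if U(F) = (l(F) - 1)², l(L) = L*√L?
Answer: 64086 - 4000*√2 ≈ 58429.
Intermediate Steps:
l(L) = L^(3/2)
U(F) = (-1 + F^(3/2))² (U(F) = (F^(3/2) - 1)² = (-1 + F^(3/2))²)
-39 + U(8)*125 = -39 + (-1 + 8^(3/2))²*125 = -39 + (-1 + 16*√2)²*125 = -39 + 125*(-1 + 16*√2)²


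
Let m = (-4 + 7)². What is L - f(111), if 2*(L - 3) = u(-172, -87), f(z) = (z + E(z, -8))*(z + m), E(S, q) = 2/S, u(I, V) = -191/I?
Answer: -169519229/12728 ≈ -13319.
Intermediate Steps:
m = 9 (m = 3² = 9)
f(z) = (9 + z)*(z + 2/z) (f(z) = (z + 2/z)*(z + 9) = (z + 2/z)*(9 + z) = (9 + z)*(z + 2/z))
L = 1223/344 (L = 3 + (-191/(-172))/2 = 3 + (-191*(-1/172))/2 = 3 + (½)*(191/172) = 3 + 191/344 = 1223/344 ≈ 3.5552)
L - f(111) = 1223/344 - (2 + 111² + 9*111 + 18/111) = 1223/344 - (2 + 12321 + 999 + 18*(1/111)) = 1223/344 - (2 + 12321 + 999 + 6/37) = 1223/344 - 1*492920/37 = 1223/344 - 492920/37 = -169519229/12728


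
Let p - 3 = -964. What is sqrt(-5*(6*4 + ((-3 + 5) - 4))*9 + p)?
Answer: I*sqrt(1951) ≈ 44.17*I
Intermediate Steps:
p = -961 (p = 3 - 964 = -961)
sqrt(-5*(6*4 + ((-3 + 5) - 4))*9 + p) = sqrt(-5*(6*4 + ((-3 + 5) - 4))*9 - 961) = sqrt(-5*(24 + (2 - 4))*9 - 961) = sqrt(-5*(24 - 2)*9 - 961) = sqrt(-5*22*9 - 961) = sqrt(-110*9 - 961) = sqrt(-990 - 961) = sqrt(-1951) = I*sqrt(1951)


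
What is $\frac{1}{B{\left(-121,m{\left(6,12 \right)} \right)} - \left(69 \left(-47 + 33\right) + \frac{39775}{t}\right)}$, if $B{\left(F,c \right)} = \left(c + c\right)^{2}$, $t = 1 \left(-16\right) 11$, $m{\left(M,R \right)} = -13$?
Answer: $\frac{176}{328767} \approx 0.00053533$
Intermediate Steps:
$t = -176$ ($t = \left(-16\right) 11 = -176$)
$B{\left(F,c \right)} = 4 c^{2}$ ($B{\left(F,c \right)} = \left(2 c\right)^{2} = 4 c^{2}$)
$\frac{1}{B{\left(-121,m{\left(6,12 \right)} \right)} - \left(69 \left(-47 + 33\right) + \frac{39775}{t}\right)} = \frac{1}{4 \left(-13\right)^{2} - \left(- \frac{39775}{176} + 69 \left(-47 + 33\right)\right)} = \frac{1}{4 \cdot 169 - \left(- \frac{39775}{176} + 69 \left(-14\right)\right)} = \frac{1}{676 + \left(\frac{39775}{176} - -966\right)} = \frac{1}{676 + \left(\frac{39775}{176} + 966\right)} = \frac{1}{676 + \frac{209791}{176}} = \frac{1}{\frac{328767}{176}} = \frac{176}{328767}$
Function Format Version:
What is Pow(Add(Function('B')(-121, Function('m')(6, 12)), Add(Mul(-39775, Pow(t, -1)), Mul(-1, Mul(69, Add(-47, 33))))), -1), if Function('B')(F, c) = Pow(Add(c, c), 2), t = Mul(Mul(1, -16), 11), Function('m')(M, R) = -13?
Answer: Rational(176, 328767) ≈ 0.00053533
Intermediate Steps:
t = -176 (t = Mul(-16, 11) = -176)
Function('B')(F, c) = Mul(4, Pow(c, 2)) (Function('B')(F, c) = Pow(Mul(2, c), 2) = Mul(4, Pow(c, 2)))
Pow(Add(Function('B')(-121, Function('m')(6, 12)), Add(Mul(-39775, Pow(t, -1)), Mul(-1, Mul(69, Add(-47, 33))))), -1) = Pow(Add(Mul(4, Pow(-13, 2)), Add(Mul(-39775, Pow(-176, -1)), Mul(-1, Mul(69, Add(-47, 33))))), -1) = Pow(Add(Mul(4, 169), Add(Mul(-39775, Rational(-1, 176)), Mul(-1, Mul(69, -14)))), -1) = Pow(Add(676, Add(Rational(39775, 176), Mul(-1, -966))), -1) = Pow(Add(676, Add(Rational(39775, 176), 966)), -1) = Pow(Add(676, Rational(209791, 176)), -1) = Pow(Rational(328767, 176), -1) = Rational(176, 328767)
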